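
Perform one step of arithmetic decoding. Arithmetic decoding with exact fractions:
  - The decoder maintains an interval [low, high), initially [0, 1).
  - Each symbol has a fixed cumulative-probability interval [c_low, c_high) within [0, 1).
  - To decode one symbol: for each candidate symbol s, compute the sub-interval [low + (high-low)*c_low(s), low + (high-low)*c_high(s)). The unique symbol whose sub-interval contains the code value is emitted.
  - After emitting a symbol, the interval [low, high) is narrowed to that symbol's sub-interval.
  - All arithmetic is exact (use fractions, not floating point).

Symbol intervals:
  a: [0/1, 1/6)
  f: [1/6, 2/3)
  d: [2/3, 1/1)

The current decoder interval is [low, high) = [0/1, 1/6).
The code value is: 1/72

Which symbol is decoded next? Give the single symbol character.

Interval width = high − low = 1/6 − 0/1 = 1/6
Scaled code = (code − low) / width = (1/72 − 0/1) / 1/6 = 1/12
  a: [0/1, 1/6) ← scaled code falls here ✓
  f: [1/6, 2/3) 
  d: [2/3, 1/1) 

Answer: a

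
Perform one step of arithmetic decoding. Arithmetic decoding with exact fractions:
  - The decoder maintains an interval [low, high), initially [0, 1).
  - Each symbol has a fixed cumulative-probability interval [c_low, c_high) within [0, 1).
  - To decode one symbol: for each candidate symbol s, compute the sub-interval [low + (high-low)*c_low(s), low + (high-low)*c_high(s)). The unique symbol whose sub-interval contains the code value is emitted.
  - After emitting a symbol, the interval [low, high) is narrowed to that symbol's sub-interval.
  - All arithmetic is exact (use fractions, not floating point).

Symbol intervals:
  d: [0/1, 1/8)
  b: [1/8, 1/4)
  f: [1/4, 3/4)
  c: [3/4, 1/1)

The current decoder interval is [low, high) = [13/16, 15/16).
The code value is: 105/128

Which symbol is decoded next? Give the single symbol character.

Answer: d

Derivation:
Interval width = high − low = 15/16 − 13/16 = 1/8
Scaled code = (code − low) / width = (105/128 − 13/16) / 1/8 = 1/16
  d: [0/1, 1/8) ← scaled code falls here ✓
  b: [1/8, 1/4) 
  f: [1/4, 3/4) 
  c: [3/4, 1/1) 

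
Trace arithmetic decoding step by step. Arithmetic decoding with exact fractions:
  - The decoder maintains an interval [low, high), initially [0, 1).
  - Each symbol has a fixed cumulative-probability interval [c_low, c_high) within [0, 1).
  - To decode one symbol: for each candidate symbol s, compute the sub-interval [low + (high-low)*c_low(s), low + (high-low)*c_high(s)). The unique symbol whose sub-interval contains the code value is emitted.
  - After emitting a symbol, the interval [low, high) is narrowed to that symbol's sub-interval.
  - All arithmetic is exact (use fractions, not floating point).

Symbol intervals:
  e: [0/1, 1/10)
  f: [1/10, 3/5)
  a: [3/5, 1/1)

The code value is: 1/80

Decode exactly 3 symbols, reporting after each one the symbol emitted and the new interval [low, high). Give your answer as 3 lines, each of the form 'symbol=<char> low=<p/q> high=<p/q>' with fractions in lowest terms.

Step 1: interval [0/1, 1/1), width = 1/1 - 0/1 = 1/1
  'e': [0/1 + 1/1*0/1, 0/1 + 1/1*1/10) = [0/1, 1/10) <- contains code 1/80
  'f': [0/1 + 1/1*1/10, 0/1 + 1/1*3/5) = [1/10, 3/5)
  'a': [0/1 + 1/1*3/5, 0/1 + 1/1*1/1) = [3/5, 1/1)
  emit 'e', narrow to [0/1, 1/10)
Step 2: interval [0/1, 1/10), width = 1/10 - 0/1 = 1/10
  'e': [0/1 + 1/10*0/1, 0/1 + 1/10*1/10) = [0/1, 1/100)
  'f': [0/1 + 1/10*1/10, 0/1 + 1/10*3/5) = [1/100, 3/50) <- contains code 1/80
  'a': [0/1 + 1/10*3/5, 0/1 + 1/10*1/1) = [3/50, 1/10)
  emit 'f', narrow to [1/100, 3/50)
Step 3: interval [1/100, 3/50), width = 3/50 - 1/100 = 1/20
  'e': [1/100 + 1/20*0/1, 1/100 + 1/20*1/10) = [1/100, 3/200) <- contains code 1/80
  'f': [1/100 + 1/20*1/10, 1/100 + 1/20*3/5) = [3/200, 1/25)
  'a': [1/100 + 1/20*3/5, 1/100 + 1/20*1/1) = [1/25, 3/50)
  emit 'e', narrow to [1/100, 3/200)

Answer: symbol=e low=0/1 high=1/10
symbol=f low=1/100 high=3/50
symbol=e low=1/100 high=3/200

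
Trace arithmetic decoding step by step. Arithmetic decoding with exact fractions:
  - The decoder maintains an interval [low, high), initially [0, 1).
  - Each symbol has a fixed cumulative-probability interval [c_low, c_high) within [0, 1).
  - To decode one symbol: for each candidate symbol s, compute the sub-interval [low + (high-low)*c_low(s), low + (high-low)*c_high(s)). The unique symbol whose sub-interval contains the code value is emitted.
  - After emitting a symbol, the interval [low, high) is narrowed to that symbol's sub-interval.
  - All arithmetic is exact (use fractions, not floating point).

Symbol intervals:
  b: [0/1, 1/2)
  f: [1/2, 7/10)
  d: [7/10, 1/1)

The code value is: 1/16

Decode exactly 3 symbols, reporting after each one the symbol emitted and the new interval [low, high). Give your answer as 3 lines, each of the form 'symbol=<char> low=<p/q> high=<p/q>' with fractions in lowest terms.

Step 1: interval [0/1, 1/1), width = 1/1 - 0/1 = 1/1
  'b': [0/1 + 1/1*0/1, 0/1 + 1/1*1/2) = [0/1, 1/2) <- contains code 1/16
  'f': [0/1 + 1/1*1/2, 0/1 + 1/1*7/10) = [1/2, 7/10)
  'd': [0/1 + 1/1*7/10, 0/1 + 1/1*1/1) = [7/10, 1/1)
  emit 'b', narrow to [0/1, 1/2)
Step 2: interval [0/1, 1/2), width = 1/2 - 0/1 = 1/2
  'b': [0/1 + 1/2*0/1, 0/1 + 1/2*1/2) = [0/1, 1/4) <- contains code 1/16
  'f': [0/1 + 1/2*1/2, 0/1 + 1/2*7/10) = [1/4, 7/20)
  'd': [0/1 + 1/2*7/10, 0/1 + 1/2*1/1) = [7/20, 1/2)
  emit 'b', narrow to [0/1, 1/4)
Step 3: interval [0/1, 1/4), width = 1/4 - 0/1 = 1/4
  'b': [0/1 + 1/4*0/1, 0/1 + 1/4*1/2) = [0/1, 1/8) <- contains code 1/16
  'f': [0/1 + 1/4*1/2, 0/1 + 1/4*7/10) = [1/8, 7/40)
  'd': [0/1 + 1/4*7/10, 0/1 + 1/4*1/1) = [7/40, 1/4)
  emit 'b', narrow to [0/1, 1/8)

Answer: symbol=b low=0/1 high=1/2
symbol=b low=0/1 high=1/4
symbol=b low=0/1 high=1/8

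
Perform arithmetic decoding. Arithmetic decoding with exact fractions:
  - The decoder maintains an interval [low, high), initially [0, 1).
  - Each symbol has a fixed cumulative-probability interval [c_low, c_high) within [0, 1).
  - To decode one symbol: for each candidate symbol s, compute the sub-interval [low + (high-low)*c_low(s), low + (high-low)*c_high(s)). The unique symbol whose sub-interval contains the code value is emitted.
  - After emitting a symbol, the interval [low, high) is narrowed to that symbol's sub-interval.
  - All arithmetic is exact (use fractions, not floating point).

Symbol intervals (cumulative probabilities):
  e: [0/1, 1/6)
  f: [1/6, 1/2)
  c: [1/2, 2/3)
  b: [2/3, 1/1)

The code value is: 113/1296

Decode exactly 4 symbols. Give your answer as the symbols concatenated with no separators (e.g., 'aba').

Step 1: interval [0/1, 1/1), width = 1/1 - 0/1 = 1/1
  'e': [0/1 + 1/1*0/1, 0/1 + 1/1*1/6) = [0/1, 1/6) <- contains code 113/1296
  'f': [0/1 + 1/1*1/6, 0/1 + 1/1*1/2) = [1/6, 1/2)
  'c': [0/1 + 1/1*1/2, 0/1 + 1/1*2/3) = [1/2, 2/3)
  'b': [0/1 + 1/1*2/3, 0/1 + 1/1*1/1) = [2/3, 1/1)
  emit 'e', narrow to [0/1, 1/6)
Step 2: interval [0/1, 1/6), width = 1/6 - 0/1 = 1/6
  'e': [0/1 + 1/6*0/1, 0/1 + 1/6*1/6) = [0/1, 1/36)
  'f': [0/1 + 1/6*1/6, 0/1 + 1/6*1/2) = [1/36, 1/12)
  'c': [0/1 + 1/6*1/2, 0/1 + 1/6*2/3) = [1/12, 1/9) <- contains code 113/1296
  'b': [0/1 + 1/6*2/3, 0/1 + 1/6*1/1) = [1/9, 1/6)
  emit 'c', narrow to [1/12, 1/9)
Step 3: interval [1/12, 1/9), width = 1/9 - 1/12 = 1/36
  'e': [1/12 + 1/36*0/1, 1/12 + 1/36*1/6) = [1/12, 19/216) <- contains code 113/1296
  'f': [1/12 + 1/36*1/6, 1/12 + 1/36*1/2) = [19/216, 7/72)
  'c': [1/12 + 1/36*1/2, 1/12 + 1/36*2/3) = [7/72, 11/108)
  'b': [1/12 + 1/36*2/3, 1/12 + 1/36*1/1) = [11/108, 1/9)
  emit 'e', narrow to [1/12, 19/216)
Step 4: interval [1/12, 19/216), width = 19/216 - 1/12 = 1/216
  'e': [1/12 + 1/216*0/1, 1/12 + 1/216*1/6) = [1/12, 109/1296)
  'f': [1/12 + 1/216*1/6, 1/12 + 1/216*1/2) = [109/1296, 37/432)
  'c': [1/12 + 1/216*1/2, 1/12 + 1/216*2/3) = [37/432, 7/81)
  'b': [1/12 + 1/216*2/3, 1/12 + 1/216*1/1) = [7/81, 19/216) <- contains code 113/1296
  emit 'b', narrow to [7/81, 19/216)

Answer: eceb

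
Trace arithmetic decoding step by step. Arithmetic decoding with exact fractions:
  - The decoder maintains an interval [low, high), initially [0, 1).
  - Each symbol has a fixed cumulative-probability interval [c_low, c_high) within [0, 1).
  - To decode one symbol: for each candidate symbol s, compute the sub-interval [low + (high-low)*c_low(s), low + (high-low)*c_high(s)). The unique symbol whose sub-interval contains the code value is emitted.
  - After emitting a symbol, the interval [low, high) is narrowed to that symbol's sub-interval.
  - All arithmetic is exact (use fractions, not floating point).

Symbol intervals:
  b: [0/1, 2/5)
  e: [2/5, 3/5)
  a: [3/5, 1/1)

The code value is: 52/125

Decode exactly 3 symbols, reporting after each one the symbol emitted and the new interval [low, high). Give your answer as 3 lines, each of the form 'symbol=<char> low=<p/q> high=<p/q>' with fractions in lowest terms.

Step 1: interval [0/1, 1/1), width = 1/1 - 0/1 = 1/1
  'b': [0/1 + 1/1*0/1, 0/1 + 1/1*2/5) = [0/1, 2/5)
  'e': [0/1 + 1/1*2/5, 0/1 + 1/1*3/5) = [2/5, 3/5) <- contains code 52/125
  'a': [0/1 + 1/1*3/5, 0/1 + 1/1*1/1) = [3/5, 1/1)
  emit 'e', narrow to [2/5, 3/5)
Step 2: interval [2/5, 3/5), width = 3/5 - 2/5 = 1/5
  'b': [2/5 + 1/5*0/1, 2/5 + 1/5*2/5) = [2/5, 12/25) <- contains code 52/125
  'e': [2/5 + 1/5*2/5, 2/5 + 1/5*3/5) = [12/25, 13/25)
  'a': [2/5 + 1/5*3/5, 2/5 + 1/5*1/1) = [13/25, 3/5)
  emit 'b', narrow to [2/5, 12/25)
Step 3: interval [2/5, 12/25), width = 12/25 - 2/5 = 2/25
  'b': [2/5 + 2/25*0/1, 2/5 + 2/25*2/5) = [2/5, 54/125) <- contains code 52/125
  'e': [2/5 + 2/25*2/5, 2/5 + 2/25*3/5) = [54/125, 56/125)
  'a': [2/5 + 2/25*3/5, 2/5 + 2/25*1/1) = [56/125, 12/25)
  emit 'b', narrow to [2/5, 54/125)

Answer: symbol=e low=2/5 high=3/5
symbol=b low=2/5 high=12/25
symbol=b low=2/5 high=54/125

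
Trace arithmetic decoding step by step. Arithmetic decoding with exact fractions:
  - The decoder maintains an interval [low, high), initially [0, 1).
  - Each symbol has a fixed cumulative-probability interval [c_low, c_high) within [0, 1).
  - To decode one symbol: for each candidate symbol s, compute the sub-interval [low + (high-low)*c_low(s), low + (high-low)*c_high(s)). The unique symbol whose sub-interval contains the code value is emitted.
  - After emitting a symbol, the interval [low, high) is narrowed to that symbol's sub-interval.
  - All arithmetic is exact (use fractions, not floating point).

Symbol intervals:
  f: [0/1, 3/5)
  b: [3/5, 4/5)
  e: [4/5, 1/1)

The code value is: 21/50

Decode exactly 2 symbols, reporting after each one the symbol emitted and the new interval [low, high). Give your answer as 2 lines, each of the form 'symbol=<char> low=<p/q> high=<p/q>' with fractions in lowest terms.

Step 1: interval [0/1, 1/1), width = 1/1 - 0/1 = 1/1
  'f': [0/1 + 1/1*0/1, 0/1 + 1/1*3/5) = [0/1, 3/5) <- contains code 21/50
  'b': [0/1 + 1/1*3/5, 0/1 + 1/1*4/5) = [3/5, 4/5)
  'e': [0/1 + 1/1*4/5, 0/1 + 1/1*1/1) = [4/5, 1/1)
  emit 'f', narrow to [0/1, 3/5)
Step 2: interval [0/1, 3/5), width = 3/5 - 0/1 = 3/5
  'f': [0/1 + 3/5*0/1, 0/1 + 3/5*3/5) = [0/1, 9/25)
  'b': [0/1 + 3/5*3/5, 0/1 + 3/5*4/5) = [9/25, 12/25) <- contains code 21/50
  'e': [0/1 + 3/5*4/5, 0/1 + 3/5*1/1) = [12/25, 3/5)
  emit 'b', narrow to [9/25, 12/25)

Answer: symbol=f low=0/1 high=3/5
symbol=b low=9/25 high=12/25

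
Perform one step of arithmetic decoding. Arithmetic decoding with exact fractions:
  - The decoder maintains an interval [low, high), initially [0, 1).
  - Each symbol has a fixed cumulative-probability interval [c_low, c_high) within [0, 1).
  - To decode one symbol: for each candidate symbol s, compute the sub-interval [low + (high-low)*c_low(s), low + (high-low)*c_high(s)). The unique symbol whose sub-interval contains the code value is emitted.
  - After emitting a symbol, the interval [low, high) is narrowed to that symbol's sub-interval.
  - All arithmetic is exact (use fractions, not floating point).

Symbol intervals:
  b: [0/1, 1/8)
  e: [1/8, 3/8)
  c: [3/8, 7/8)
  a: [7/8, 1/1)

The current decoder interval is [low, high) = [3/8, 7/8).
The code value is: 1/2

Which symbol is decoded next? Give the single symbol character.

Interval width = high − low = 7/8 − 3/8 = 1/2
Scaled code = (code − low) / width = (1/2 − 3/8) / 1/2 = 1/4
  b: [0/1, 1/8) 
  e: [1/8, 3/8) ← scaled code falls here ✓
  c: [3/8, 7/8) 
  a: [7/8, 1/1) 

Answer: e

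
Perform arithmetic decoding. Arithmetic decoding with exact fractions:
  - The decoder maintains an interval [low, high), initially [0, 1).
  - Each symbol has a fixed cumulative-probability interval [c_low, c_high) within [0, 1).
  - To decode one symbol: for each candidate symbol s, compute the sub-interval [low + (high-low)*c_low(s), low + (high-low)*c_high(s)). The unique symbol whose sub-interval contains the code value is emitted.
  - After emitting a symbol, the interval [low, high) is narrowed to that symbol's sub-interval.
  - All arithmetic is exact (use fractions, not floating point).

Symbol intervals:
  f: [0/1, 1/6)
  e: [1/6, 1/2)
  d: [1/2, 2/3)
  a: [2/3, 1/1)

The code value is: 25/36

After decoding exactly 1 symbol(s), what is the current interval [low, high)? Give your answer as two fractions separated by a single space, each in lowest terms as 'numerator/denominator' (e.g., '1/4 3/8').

Step 1: interval [0/1, 1/1), width = 1/1 - 0/1 = 1/1
  'f': [0/1 + 1/1*0/1, 0/1 + 1/1*1/6) = [0/1, 1/6)
  'e': [0/1 + 1/1*1/6, 0/1 + 1/1*1/2) = [1/6, 1/2)
  'd': [0/1 + 1/1*1/2, 0/1 + 1/1*2/3) = [1/2, 2/3)
  'a': [0/1 + 1/1*2/3, 0/1 + 1/1*1/1) = [2/3, 1/1) <- contains code 25/36
  emit 'a', narrow to [2/3, 1/1)

Answer: 2/3 1/1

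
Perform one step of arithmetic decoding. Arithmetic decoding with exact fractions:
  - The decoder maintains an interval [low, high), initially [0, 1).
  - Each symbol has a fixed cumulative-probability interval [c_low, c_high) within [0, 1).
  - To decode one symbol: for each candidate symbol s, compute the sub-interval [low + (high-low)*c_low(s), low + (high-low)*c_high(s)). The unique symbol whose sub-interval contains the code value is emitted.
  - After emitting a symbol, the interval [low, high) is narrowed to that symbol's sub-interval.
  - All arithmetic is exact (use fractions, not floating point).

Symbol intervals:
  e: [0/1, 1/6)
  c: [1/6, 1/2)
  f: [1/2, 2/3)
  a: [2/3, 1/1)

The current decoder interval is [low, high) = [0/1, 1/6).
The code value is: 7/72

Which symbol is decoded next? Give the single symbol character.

Answer: f

Derivation:
Interval width = high − low = 1/6 − 0/1 = 1/6
Scaled code = (code − low) / width = (7/72 − 0/1) / 1/6 = 7/12
  e: [0/1, 1/6) 
  c: [1/6, 1/2) 
  f: [1/2, 2/3) ← scaled code falls here ✓
  a: [2/3, 1/1) 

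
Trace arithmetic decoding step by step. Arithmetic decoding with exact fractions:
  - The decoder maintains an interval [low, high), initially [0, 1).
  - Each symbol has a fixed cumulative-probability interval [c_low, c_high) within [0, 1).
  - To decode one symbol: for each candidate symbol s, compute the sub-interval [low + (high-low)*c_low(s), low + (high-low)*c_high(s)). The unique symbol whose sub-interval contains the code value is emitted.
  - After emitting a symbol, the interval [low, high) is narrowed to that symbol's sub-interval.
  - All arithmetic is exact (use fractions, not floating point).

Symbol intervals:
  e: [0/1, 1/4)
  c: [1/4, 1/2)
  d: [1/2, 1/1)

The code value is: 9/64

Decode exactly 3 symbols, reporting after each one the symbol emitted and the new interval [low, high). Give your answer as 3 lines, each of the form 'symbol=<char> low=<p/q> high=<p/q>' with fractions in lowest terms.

Step 1: interval [0/1, 1/1), width = 1/1 - 0/1 = 1/1
  'e': [0/1 + 1/1*0/1, 0/1 + 1/1*1/4) = [0/1, 1/4) <- contains code 9/64
  'c': [0/1 + 1/1*1/4, 0/1 + 1/1*1/2) = [1/4, 1/2)
  'd': [0/1 + 1/1*1/2, 0/1 + 1/1*1/1) = [1/2, 1/1)
  emit 'e', narrow to [0/1, 1/4)
Step 2: interval [0/1, 1/4), width = 1/4 - 0/1 = 1/4
  'e': [0/1 + 1/4*0/1, 0/1 + 1/4*1/4) = [0/1, 1/16)
  'c': [0/1 + 1/4*1/4, 0/1 + 1/4*1/2) = [1/16, 1/8)
  'd': [0/1 + 1/4*1/2, 0/1 + 1/4*1/1) = [1/8, 1/4) <- contains code 9/64
  emit 'd', narrow to [1/8, 1/4)
Step 3: interval [1/8, 1/4), width = 1/4 - 1/8 = 1/8
  'e': [1/8 + 1/8*0/1, 1/8 + 1/8*1/4) = [1/8, 5/32) <- contains code 9/64
  'c': [1/8 + 1/8*1/4, 1/8 + 1/8*1/2) = [5/32, 3/16)
  'd': [1/8 + 1/8*1/2, 1/8 + 1/8*1/1) = [3/16, 1/4)
  emit 'e', narrow to [1/8, 5/32)

Answer: symbol=e low=0/1 high=1/4
symbol=d low=1/8 high=1/4
symbol=e low=1/8 high=5/32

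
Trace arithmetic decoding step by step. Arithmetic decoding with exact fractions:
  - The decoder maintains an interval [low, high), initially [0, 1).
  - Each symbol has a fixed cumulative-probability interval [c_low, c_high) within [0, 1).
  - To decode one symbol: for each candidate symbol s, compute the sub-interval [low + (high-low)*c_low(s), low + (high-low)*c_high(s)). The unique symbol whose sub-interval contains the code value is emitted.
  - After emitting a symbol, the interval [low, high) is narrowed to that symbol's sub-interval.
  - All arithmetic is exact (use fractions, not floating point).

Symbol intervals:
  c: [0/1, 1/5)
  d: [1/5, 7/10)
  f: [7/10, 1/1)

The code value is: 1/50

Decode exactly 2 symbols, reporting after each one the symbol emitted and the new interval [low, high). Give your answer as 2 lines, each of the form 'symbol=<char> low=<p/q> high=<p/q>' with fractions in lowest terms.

Step 1: interval [0/1, 1/1), width = 1/1 - 0/1 = 1/1
  'c': [0/1 + 1/1*0/1, 0/1 + 1/1*1/5) = [0/1, 1/5) <- contains code 1/50
  'd': [0/1 + 1/1*1/5, 0/1 + 1/1*7/10) = [1/5, 7/10)
  'f': [0/1 + 1/1*7/10, 0/1 + 1/1*1/1) = [7/10, 1/1)
  emit 'c', narrow to [0/1, 1/5)
Step 2: interval [0/1, 1/5), width = 1/5 - 0/1 = 1/5
  'c': [0/1 + 1/5*0/1, 0/1 + 1/5*1/5) = [0/1, 1/25) <- contains code 1/50
  'd': [0/1 + 1/5*1/5, 0/1 + 1/5*7/10) = [1/25, 7/50)
  'f': [0/1 + 1/5*7/10, 0/1 + 1/5*1/1) = [7/50, 1/5)
  emit 'c', narrow to [0/1, 1/25)

Answer: symbol=c low=0/1 high=1/5
symbol=c low=0/1 high=1/25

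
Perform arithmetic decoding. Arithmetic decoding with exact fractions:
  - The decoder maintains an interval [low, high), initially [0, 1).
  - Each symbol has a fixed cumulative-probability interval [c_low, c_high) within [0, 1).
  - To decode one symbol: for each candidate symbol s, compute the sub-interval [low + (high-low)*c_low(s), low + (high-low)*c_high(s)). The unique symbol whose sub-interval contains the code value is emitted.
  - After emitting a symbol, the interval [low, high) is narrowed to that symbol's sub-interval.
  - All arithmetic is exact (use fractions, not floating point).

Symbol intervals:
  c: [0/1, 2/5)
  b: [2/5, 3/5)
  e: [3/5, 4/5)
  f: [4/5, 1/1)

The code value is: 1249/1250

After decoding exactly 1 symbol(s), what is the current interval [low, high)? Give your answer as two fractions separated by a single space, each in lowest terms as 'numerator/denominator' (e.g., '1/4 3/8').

Step 1: interval [0/1, 1/1), width = 1/1 - 0/1 = 1/1
  'c': [0/1 + 1/1*0/1, 0/1 + 1/1*2/5) = [0/1, 2/5)
  'b': [0/1 + 1/1*2/5, 0/1 + 1/1*3/5) = [2/5, 3/5)
  'e': [0/1 + 1/1*3/5, 0/1 + 1/1*4/5) = [3/5, 4/5)
  'f': [0/1 + 1/1*4/5, 0/1 + 1/1*1/1) = [4/5, 1/1) <- contains code 1249/1250
  emit 'f', narrow to [4/5, 1/1)

Answer: 4/5 1/1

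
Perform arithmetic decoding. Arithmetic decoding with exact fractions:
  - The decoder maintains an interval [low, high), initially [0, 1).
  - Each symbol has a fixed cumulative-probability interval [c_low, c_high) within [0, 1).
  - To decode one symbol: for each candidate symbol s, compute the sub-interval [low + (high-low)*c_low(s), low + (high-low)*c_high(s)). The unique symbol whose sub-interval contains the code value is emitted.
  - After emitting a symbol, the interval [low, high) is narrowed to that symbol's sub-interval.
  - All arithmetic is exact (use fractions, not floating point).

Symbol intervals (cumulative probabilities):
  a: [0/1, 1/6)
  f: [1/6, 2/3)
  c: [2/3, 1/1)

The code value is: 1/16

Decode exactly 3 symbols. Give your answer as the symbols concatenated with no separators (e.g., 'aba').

Answer: aff

Derivation:
Step 1: interval [0/1, 1/1), width = 1/1 - 0/1 = 1/1
  'a': [0/1 + 1/1*0/1, 0/1 + 1/1*1/6) = [0/1, 1/6) <- contains code 1/16
  'f': [0/1 + 1/1*1/6, 0/1 + 1/1*2/3) = [1/6, 2/3)
  'c': [0/1 + 1/1*2/3, 0/1 + 1/1*1/1) = [2/3, 1/1)
  emit 'a', narrow to [0/1, 1/6)
Step 2: interval [0/1, 1/6), width = 1/6 - 0/1 = 1/6
  'a': [0/1 + 1/6*0/1, 0/1 + 1/6*1/6) = [0/1, 1/36)
  'f': [0/1 + 1/6*1/6, 0/1 + 1/6*2/3) = [1/36, 1/9) <- contains code 1/16
  'c': [0/1 + 1/6*2/3, 0/1 + 1/6*1/1) = [1/9, 1/6)
  emit 'f', narrow to [1/36, 1/9)
Step 3: interval [1/36, 1/9), width = 1/9 - 1/36 = 1/12
  'a': [1/36 + 1/12*0/1, 1/36 + 1/12*1/6) = [1/36, 1/24)
  'f': [1/36 + 1/12*1/6, 1/36 + 1/12*2/3) = [1/24, 1/12) <- contains code 1/16
  'c': [1/36 + 1/12*2/3, 1/36 + 1/12*1/1) = [1/12, 1/9)
  emit 'f', narrow to [1/24, 1/12)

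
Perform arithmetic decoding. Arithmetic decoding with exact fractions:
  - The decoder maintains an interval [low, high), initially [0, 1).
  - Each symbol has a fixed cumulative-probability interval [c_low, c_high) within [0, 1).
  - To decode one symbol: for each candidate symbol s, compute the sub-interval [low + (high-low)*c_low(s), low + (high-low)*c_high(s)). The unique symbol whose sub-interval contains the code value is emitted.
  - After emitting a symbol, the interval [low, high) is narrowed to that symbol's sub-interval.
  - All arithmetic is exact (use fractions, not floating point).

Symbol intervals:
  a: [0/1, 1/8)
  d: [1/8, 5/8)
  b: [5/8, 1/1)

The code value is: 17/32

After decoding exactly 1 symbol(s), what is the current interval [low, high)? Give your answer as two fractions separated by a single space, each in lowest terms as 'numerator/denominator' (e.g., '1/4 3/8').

Answer: 1/8 5/8

Derivation:
Step 1: interval [0/1, 1/1), width = 1/1 - 0/1 = 1/1
  'a': [0/1 + 1/1*0/1, 0/1 + 1/1*1/8) = [0/1, 1/8)
  'd': [0/1 + 1/1*1/8, 0/1 + 1/1*5/8) = [1/8, 5/8) <- contains code 17/32
  'b': [0/1 + 1/1*5/8, 0/1 + 1/1*1/1) = [5/8, 1/1)
  emit 'd', narrow to [1/8, 5/8)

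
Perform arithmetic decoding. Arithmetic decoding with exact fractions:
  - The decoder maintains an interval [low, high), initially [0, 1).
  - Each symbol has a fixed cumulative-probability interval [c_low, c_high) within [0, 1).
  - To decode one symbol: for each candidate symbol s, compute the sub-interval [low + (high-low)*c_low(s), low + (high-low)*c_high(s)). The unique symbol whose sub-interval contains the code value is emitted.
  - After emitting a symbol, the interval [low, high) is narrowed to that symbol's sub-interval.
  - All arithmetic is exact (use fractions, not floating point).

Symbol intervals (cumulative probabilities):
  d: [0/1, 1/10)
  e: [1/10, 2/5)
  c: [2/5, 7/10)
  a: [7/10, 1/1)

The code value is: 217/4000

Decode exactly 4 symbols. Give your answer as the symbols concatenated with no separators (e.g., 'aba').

Answer: dcce

Derivation:
Step 1: interval [0/1, 1/1), width = 1/1 - 0/1 = 1/1
  'd': [0/1 + 1/1*0/1, 0/1 + 1/1*1/10) = [0/1, 1/10) <- contains code 217/4000
  'e': [0/1 + 1/1*1/10, 0/1 + 1/1*2/5) = [1/10, 2/5)
  'c': [0/1 + 1/1*2/5, 0/1 + 1/1*7/10) = [2/5, 7/10)
  'a': [0/1 + 1/1*7/10, 0/1 + 1/1*1/1) = [7/10, 1/1)
  emit 'd', narrow to [0/1, 1/10)
Step 2: interval [0/1, 1/10), width = 1/10 - 0/1 = 1/10
  'd': [0/1 + 1/10*0/1, 0/1 + 1/10*1/10) = [0/1, 1/100)
  'e': [0/1 + 1/10*1/10, 0/1 + 1/10*2/5) = [1/100, 1/25)
  'c': [0/1 + 1/10*2/5, 0/1 + 1/10*7/10) = [1/25, 7/100) <- contains code 217/4000
  'a': [0/1 + 1/10*7/10, 0/1 + 1/10*1/1) = [7/100, 1/10)
  emit 'c', narrow to [1/25, 7/100)
Step 3: interval [1/25, 7/100), width = 7/100 - 1/25 = 3/100
  'd': [1/25 + 3/100*0/1, 1/25 + 3/100*1/10) = [1/25, 43/1000)
  'e': [1/25 + 3/100*1/10, 1/25 + 3/100*2/5) = [43/1000, 13/250)
  'c': [1/25 + 3/100*2/5, 1/25 + 3/100*7/10) = [13/250, 61/1000) <- contains code 217/4000
  'a': [1/25 + 3/100*7/10, 1/25 + 3/100*1/1) = [61/1000, 7/100)
  emit 'c', narrow to [13/250, 61/1000)
Step 4: interval [13/250, 61/1000), width = 61/1000 - 13/250 = 9/1000
  'd': [13/250 + 9/1000*0/1, 13/250 + 9/1000*1/10) = [13/250, 529/10000)
  'e': [13/250 + 9/1000*1/10, 13/250 + 9/1000*2/5) = [529/10000, 139/2500) <- contains code 217/4000
  'c': [13/250 + 9/1000*2/5, 13/250 + 9/1000*7/10) = [139/2500, 583/10000)
  'a': [13/250 + 9/1000*7/10, 13/250 + 9/1000*1/1) = [583/10000, 61/1000)
  emit 'e', narrow to [529/10000, 139/2500)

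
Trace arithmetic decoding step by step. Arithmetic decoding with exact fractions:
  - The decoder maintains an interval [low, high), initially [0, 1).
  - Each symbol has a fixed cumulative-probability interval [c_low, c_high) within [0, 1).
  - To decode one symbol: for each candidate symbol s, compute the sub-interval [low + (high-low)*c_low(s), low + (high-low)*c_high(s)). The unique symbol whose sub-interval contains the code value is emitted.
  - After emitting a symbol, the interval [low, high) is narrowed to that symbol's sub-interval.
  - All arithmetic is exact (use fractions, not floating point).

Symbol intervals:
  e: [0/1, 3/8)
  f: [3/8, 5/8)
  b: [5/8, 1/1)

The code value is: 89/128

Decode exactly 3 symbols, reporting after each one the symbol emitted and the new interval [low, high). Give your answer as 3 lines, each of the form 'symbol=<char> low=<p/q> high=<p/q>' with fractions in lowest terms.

Step 1: interval [0/1, 1/1), width = 1/1 - 0/1 = 1/1
  'e': [0/1 + 1/1*0/1, 0/1 + 1/1*3/8) = [0/1, 3/8)
  'f': [0/1 + 1/1*3/8, 0/1 + 1/1*5/8) = [3/8, 5/8)
  'b': [0/1 + 1/1*5/8, 0/1 + 1/1*1/1) = [5/8, 1/1) <- contains code 89/128
  emit 'b', narrow to [5/8, 1/1)
Step 2: interval [5/8, 1/1), width = 1/1 - 5/8 = 3/8
  'e': [5/8 + 3/8*0/1, 5/8 + 3/8*3/8) = [5/8, 49/64) <- contains code 89/128
  'f': [5/8 + 3/8*3/8, 5/8 + 3/8*5/8) = [49/64, 55/64)
  'b': [5/8 + 3/8*5/8, 5/8 + 3/8*1/1) = [55/64, 1/1)
  emit 'e', narrow to [5/8, 49/64)
Step 3: interval [5/8, 49/64), width = 49/64 - 5/8 = 9/64
  'e': [5/8 + 9/64*0/1, 5/8 + 9/64*3/8) = [5/8, 347/512)
  'f': [5/8 + 9/64*3/8, 5/8 + 9/64*5/8) = [347/512, 365/512) <- contains code 89/128
  'b': [5/8 + 9/64*5/8, 5/8 + 9/64*1/1) = [365/512, 49/64)
  emit 'f', narrow to [347/512, 365/512)

Answer: symbol=b low=5/8 high=1/1
symbol=e low=5/8 high=49/64
symbol=f low=347/512 high=365/512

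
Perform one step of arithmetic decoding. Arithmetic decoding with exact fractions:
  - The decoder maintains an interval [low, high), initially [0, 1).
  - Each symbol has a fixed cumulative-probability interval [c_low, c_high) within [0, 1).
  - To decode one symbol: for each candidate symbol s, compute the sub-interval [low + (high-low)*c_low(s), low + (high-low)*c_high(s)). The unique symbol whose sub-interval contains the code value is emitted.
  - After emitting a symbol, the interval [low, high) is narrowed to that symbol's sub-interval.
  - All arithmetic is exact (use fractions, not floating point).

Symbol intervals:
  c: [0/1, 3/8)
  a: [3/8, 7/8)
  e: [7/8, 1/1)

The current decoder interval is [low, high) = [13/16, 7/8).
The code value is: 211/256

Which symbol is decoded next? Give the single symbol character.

Interval width = high − low = 7/8 − 13/16 = 1/16
Scaled code = (code − low) / width = (211/256 − 13/16) / 1/16 = 3/16
  c: [0/1, 3/8) ← scaled code falls here ✓
  a: [3/8, 7/8) 
  e: [7/8, 1/1) 

Answer: c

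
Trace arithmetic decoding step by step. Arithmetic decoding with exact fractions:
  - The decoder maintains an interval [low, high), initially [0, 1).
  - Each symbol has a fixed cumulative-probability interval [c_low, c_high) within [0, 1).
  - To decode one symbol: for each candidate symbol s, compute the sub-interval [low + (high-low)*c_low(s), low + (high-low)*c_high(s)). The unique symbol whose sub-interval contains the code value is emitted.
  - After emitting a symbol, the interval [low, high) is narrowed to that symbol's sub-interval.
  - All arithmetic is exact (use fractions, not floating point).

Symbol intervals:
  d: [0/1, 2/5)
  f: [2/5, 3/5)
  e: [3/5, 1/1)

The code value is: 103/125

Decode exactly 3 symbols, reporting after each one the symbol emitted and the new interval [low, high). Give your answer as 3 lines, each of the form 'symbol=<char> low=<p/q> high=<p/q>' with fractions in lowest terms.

Answer: symbol=e low=3/5 high=1/1
symbol=f low=19/25 high=21/25
symbol=e low=101/125 high=21/25

Derivation:
Step 1: interval [0/1, 1/1), width = 1/1 - 0/1 = 1/1
  'd': [0/1 + 1/1*0/1, 0/1 + 1/1*2/5) = [0/1, 2/5)
  'f': [0/1 + 1/1*2/5, 0/1 + 1/1*3/5) = [2/5, 3/5)
  'e': [0/1 + 1/1*3/5, 0/1 + 1/1*1/1) = [3/5, 1/1) <- contains code 103/125
  emit 'e', narrow to [3/5, 1/1)
Step 2: interval [3/5, 1/1), width = 1/1 - 3/5 = 2/5
  'd': [3/5 + 2/5*0/1, 3/5 + 2/5*2/5) = [3/5, 19/25)
  'f': [3/5 + 2/5*2/5, 3/5 + 2/5*3/5) = [19/25, 21/25) <- contains code 103/125
  'e': [3/5 + 2/5*3/5, 3/5 + 2/5*1/1) = [21/25, 1/1)
  emit 'f', narrow to [19/25, 21/25)
Step 3: interval [19/25, 21/25), width = 21/25 - 19/25 = 2/25
  'd': [19/25 + 2/25*0/1, 19/25 + 2/25*2/5) = [19/25, 99/125)
  'f': [19/25 + 2/25*2/5, 19/25 + 2/25*3/5) = [99/125, 101/125)
  'e': [19/25 + 2/25*3/5, 19/25 + 2/25*1/1) = [101/125, 21/25) <- contains code 103/125
  emit 'e', narrow to [101/125, 21/25)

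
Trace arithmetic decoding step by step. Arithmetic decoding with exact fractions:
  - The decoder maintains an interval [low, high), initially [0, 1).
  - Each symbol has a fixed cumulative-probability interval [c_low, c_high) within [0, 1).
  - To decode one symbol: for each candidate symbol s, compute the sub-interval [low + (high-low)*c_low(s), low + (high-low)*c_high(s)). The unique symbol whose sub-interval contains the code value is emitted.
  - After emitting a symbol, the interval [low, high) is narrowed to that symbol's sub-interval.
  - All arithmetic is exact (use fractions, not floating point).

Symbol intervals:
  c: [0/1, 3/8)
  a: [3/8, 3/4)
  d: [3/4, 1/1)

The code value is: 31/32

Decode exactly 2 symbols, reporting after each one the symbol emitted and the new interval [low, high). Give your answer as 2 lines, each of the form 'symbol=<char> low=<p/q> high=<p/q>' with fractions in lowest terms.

Step 1: interval [0/1, 1/1), width = 1/1 - 0/1 = 1/1
  'c': [0/1 + 1/1*0/1, 0/1 + 1/1*3/8) = [0/1, 3/8)
  'a': [0/1 + 1/1*3/8, 0/1 + 1/1*3/4) = [3/8, 3/4)
  'd': [0/1 + 1/1*3/4, 0/1 + 1/1*1/1) = [3/4, 1/1) <- contains code 31/32
  emit 'd', narrow to [3/4, 1/1)
Step 2: interval [3/4, 1/1), width = 1/1 - 3/4 = 1/4
  'c': [3/4 + 1/4*0/1, 3/4 + 1/4*3/8) = [3/4, 27/32)
  'a': [3/4 + 1/4*3/8, 3/4 + 1/4*3/4) = [27/32, 15/16)
  'd': [3/4 + 1/4*3/4, 3/4 + 1/4*1/1) = [15/16, 1/1) <- contains code 31/32
  emit 'd', narrow to [15/16, 1/1)

Answer: symbol=d low=3/4 high=1/1
symbol=d low=15/16 high=1/1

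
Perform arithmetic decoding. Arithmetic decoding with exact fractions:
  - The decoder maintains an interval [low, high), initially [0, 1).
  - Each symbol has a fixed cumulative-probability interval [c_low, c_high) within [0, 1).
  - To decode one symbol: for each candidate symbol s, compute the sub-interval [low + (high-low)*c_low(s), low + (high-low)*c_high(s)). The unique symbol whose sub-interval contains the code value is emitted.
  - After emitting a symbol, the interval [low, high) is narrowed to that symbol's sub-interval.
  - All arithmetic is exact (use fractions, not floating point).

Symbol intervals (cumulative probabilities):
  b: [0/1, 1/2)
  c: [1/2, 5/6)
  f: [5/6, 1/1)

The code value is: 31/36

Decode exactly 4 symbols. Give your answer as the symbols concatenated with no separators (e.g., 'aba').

Answer: fbbc

Derivation:
Step 1: interval [0/1, 1/1), width = 1/1 - 0/1 = 1/1
  'b': [0/1 + 1/1*0/1, 0/1 + 1/1*1/2) = [0/1, 1/2)
  'c': [0/1 + 1/1*1/2, 0/1 + 1/1*5/6) = [1/2, 5/6)
  'f': [0/1 + 1/1*5/6, 0/1 + 1/1*1/1) = [5/6, 1/1) <- contains code 31/36
  emit 'f', narrow to [5/6, 1/1)
Step 2: interval [5/6, 1/1), width = 1/1 - 5/6 = 1/6
  'b': [5/6 + 1/6*0/1, 5/6 + 1/6*1/2) = [5/6, 11/12) <- contains code 31/36
  'c': [5/6 + 1/6*1/2, 5/6 + 1/6*5/6) = [11/12, 35/36)
  'f': [5/6 + 1/6*5/6, 5/6 + 1/6*1/1) = [35/36, 1/1)
  emit 'b', narrow to [5/6, 11/12)
Step 3: interval [5/6, 11/12), width = 11/12 - 5/6 = 1/12
  'b': [5/6 + 1/12*0/1, 5/6 + 1/12*1/2) = [5/6, 7/8) <- contains code 31/36
  'c': [5/6 + 1/12*1/2, 5/6 + 1/12*5/6) = [7/8, 65/72)
  'f': [5/6 + 1/12*5/6, 5/6 + 1/12*1/1) = [65/72, 11/12)
  emit 'b', narrow to [5/6, 7/8)
Step 4: interval [5/6, 7/8), width = 7/8 - 5/6 = 1/24
  'b': [5/6 + 1/24*0/1, 5/6 + 1/24*1/2) = [5/6, 41/48)
  'c': [5/6 + 1/24*1/2, 5/6 + 1/24*5/6) = [41/48, 125/144) <- contains code 31/36
  'f': [5/6 + 1/24*5/6, 5/6 + 1/24*1/1) = [125/144, 7/8)
  emit 'c', narrow to [41/48, 125/144)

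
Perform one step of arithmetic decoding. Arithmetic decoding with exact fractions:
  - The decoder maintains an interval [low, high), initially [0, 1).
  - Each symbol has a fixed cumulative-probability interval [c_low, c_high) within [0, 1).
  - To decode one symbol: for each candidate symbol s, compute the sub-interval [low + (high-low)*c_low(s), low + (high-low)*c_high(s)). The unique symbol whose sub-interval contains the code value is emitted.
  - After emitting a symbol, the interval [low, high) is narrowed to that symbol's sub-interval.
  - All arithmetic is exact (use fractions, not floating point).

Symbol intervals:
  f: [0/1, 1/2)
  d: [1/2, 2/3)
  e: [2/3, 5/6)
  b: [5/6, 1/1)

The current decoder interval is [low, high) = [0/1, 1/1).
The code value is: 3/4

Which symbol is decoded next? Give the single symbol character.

Answer: e

Derivation:
Interval width = high − low = 1/1 − 0/1 = 1/1
Scaled code = (code − low) / width = (3/4 − 0/1) / 1/1 = 3/4
  f: [0/1, 1/2) 
  d: [1/2, 2/3) 
  e: [2/3, 5/6) ← scaled code falls here ✓
  b: [5/6, 1/1) 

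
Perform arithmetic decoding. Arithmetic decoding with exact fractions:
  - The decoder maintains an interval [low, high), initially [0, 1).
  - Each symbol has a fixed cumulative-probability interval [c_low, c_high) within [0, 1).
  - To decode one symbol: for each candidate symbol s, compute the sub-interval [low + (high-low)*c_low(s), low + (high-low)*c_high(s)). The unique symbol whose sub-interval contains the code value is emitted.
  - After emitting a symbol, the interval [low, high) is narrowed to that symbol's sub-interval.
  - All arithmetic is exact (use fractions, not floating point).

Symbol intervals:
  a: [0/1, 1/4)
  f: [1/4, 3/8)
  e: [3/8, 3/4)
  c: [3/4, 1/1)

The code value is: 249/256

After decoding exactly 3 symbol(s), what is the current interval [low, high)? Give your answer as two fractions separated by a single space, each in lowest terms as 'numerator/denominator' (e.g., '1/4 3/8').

Step 1: interval [0/1, 1/1), width = 1/1 - 0/1 = 1/1
  'a': [0/1 + 1/1*0/1, 0/1 + 1/1*1/4) = [0/1, 1/4)
  'f': [0/1 + 1/1*1/4, 0/1 + 1/1*3/8) = [1/4, 3/8)
  'e': [0/1 + 1/1*3/8, 0/1 + 1/1*3/4) = [3/8, 3/4)
  'c': [0/1 + 1/1*3/4, 0/1 + 1/1*1/1) = [3/4, 1/1) <- contains code 249/256
  emit 'c', narrow to [3/4, 1/1)
Step 2: interval [3/4, 1/1), width = 1/1 - 3/4 = 1/4
  'a': [3/4 + 1/4*0/1, 3/4 + 1/4*1/4) = [3/4, 13/16)
  'f': [3/4 + 1/4*1/4, 3/4 + 1/4*3/8) = [13/16, 27/32)
  'e': [3/4 + 1/4*3/8, 3/4 + 1/4*3/4) = [27/32, 15/16)
  'c': [3/4 + 1/4*3/4, 3/4 + 1/4*1/1) = [15/16, 1/1) <- contains code 249/256
  emit 'c', narrow to [15/16, 1/1)
Step 3: interval [15/16, 1/1), width = 1/1 - 15/16 = 1/16
  'a': [15/16 + 1/16*0/1, 15/16 + 1/16*1/4) = [15/16, 61/64)
  'f': [15/16 + 1/16*1/4, 15/16 + 1/16*3/8) = [61/64, 123/128)
  'e': [15/16 + 1/16*3/8, 15/16 + 1/16*3/4) = [123/128, 63/64) <- contains code 249/256
  'c': [15/16 + 1/16*3/4, 15/16 + 1/16*1/1) = [63/64, 1/1)
  emit 'e', narrow to [123/128, 63/64)

Answer: 123/128 63/64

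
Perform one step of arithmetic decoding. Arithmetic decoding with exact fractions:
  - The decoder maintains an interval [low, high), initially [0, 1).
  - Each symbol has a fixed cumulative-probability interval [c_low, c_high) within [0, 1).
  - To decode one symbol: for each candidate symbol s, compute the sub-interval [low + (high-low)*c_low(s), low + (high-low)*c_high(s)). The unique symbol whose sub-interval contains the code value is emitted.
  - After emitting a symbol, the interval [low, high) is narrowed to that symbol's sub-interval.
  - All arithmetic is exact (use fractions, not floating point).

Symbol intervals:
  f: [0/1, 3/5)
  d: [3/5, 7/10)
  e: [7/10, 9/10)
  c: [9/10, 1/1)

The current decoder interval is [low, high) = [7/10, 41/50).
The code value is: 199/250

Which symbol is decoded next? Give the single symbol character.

Interval width = high − low = 41/50 − 7/10 = 3/25
Scaled code = (code − low) / width = (199/250 − 7/10) / 3/25 = 4/5
  f: [0/1, 3/5) 
  d: [3/5, 7/10) 
  e: [7/10, 9/10) ← scaled code falls here ✓
  c: [9/10, 1/1) 

Answer: e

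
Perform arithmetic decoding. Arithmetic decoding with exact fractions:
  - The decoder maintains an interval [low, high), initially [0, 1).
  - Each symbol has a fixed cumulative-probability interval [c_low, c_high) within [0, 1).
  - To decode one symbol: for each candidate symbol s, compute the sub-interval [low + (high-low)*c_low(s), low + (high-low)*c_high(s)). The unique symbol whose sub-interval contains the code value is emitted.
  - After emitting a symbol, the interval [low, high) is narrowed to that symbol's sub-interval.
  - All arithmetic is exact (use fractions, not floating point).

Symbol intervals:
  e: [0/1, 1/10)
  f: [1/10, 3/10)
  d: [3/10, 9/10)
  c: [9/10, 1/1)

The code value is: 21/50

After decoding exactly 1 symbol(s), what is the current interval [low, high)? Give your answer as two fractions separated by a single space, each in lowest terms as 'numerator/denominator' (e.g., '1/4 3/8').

Step 1: interval [0/1, 1/1), width = 1/1 - 0/1 = 1/1
  'e': [0/1 + 1/1*0/1, 0/1 + 1/1*1/10) = [0/1, 1/10)
  'f': [0/1 + 1/1*1/10, 0/1 + 1/1*3/10) = [1/10, 3/10)
  'd': [0/1 + 1/1*3/10, 0/1 + 1/1*9/10) = [3/10, 9/10) <- contains code 21/50
  'c': [0/1 + 1/1*9/10, 0/1 + 1/1*1/1) = [9/10, 1/1)
  emit 'd', narrow to [3/10, 9/10)

Answer: 3/10 9/10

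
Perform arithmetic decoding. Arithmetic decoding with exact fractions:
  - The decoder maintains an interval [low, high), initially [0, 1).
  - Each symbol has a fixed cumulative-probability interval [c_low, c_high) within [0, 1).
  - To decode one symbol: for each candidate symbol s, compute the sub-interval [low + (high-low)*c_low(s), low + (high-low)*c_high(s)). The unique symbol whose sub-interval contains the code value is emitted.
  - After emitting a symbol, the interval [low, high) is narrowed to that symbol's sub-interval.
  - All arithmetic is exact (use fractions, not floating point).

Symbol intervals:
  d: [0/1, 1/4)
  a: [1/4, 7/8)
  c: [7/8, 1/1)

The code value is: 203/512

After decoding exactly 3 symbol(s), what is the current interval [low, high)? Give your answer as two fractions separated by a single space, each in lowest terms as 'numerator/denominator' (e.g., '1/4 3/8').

Step 1: interval [0/1, 1/1), width = 1/1 - 0/1 = 1/1
  'd': [0/1 + 1/1*0/1, 0/1 + 1/1*1/4) = [0/1, 1/4)
  'a': [0/1 + 1/1*1/4, 0/1 + 1/1*7/8) = [1/4, 7/8) <- contains code 203/512
  'c': [0/1 + 1/1*7/8, 0/1 + 1/1*1/1) = [7/8, 1/1)
  emit 'a', narrow to [1/4, 7/8)
Step 2: interval [1/4, 7/8), width = 7/8 - 1/4 = 5/8
  'd': [1/4 + 5/8*0/1, 1/4 + 5/8*1/4) = [1/4, 13/32) <- contains code 203/512
  'a': [1/4 + 5/8*1/4, 1/4 + 5/8*7/8) = [13/32, 51/64)
  'c': [1/4 + 5/8*7/8, 1/4 + 5/8*1/1) = [51/64, 7/8)
  emit 'd', narrow to [1/4, 13/32)
Step 3: interval [1/4, 13/32), width = 13/32 - 1/4 = 5/32
  'd': [1/4 + 5/32*0/1, 1/4 + 5/32*1/4) = [1/4, 37/128)
  'a': [1/4 + 5/32*1/4, 1/4 + 5/32*7/8) = [37/128, 99/256)
  'c': [1/4 + 5/32*7/8, 1/4 + 5/32*1/1) = [99/256, 13/32) <- contains code 203/512
  emit 'c', narrow to [99/256, 13/32)

Answer: 99/256 13/32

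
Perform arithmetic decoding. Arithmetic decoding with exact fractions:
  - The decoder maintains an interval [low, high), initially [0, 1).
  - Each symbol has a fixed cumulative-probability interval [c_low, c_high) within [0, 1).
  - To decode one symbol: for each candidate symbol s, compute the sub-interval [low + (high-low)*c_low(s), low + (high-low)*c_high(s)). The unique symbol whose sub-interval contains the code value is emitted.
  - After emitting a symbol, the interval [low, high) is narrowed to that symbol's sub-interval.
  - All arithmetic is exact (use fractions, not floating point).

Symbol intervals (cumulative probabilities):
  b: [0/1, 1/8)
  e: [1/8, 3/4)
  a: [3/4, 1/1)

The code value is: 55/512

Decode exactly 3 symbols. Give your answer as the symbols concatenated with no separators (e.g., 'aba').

Step 1: interval [0/1, 1/1), width = 1/1 - 0/1 = 1/1
  'b': [0/1 + 1/1*0/1, 0/1 + 1/1*1/8) = [0/1, 1/8) <- contains code 55/512
  'e': [0/1 + 1/1*1/8, 0/1 + 1/1*3/4) = [1/8, 3/4)
  'a': [0/1 + 1/1*3/4, 0/1 + 1/1*1/1) = [3/4, 1/1)
  emit 'b', narrow to [0/1, 1/8)
Step 2: interval [0/1, 1/8), width = 1/8 - 0/1 = 1/8
  'b': [0/1 + 1/8*0/1, 0/1 + 1/8*1/8) = [0/1, 1/64)
  'e': [0/1 + 1/8*1/8, 0/1 + 1/8*3/4) = [1/64, 3/32)
  'a': [0/1 + 1/8*3/4, 0/1 + 1/8*1/1) = [3/32, 1/8) <- contains code 55/512
  emit 'a', narrow to [3/32, 1/8)
Step 3: interval [3/32, 1/8), width = 1/8 - 3/32 = 1/32
  'b': [3/32 + 1/32*0/1, 3/32 + 1/32*1/8) = [3/32, 25/256)
  'e': [3/32 + 1/32*1/8, 3/32 + 1/32*3/4) = [25/256, 15/128) <- contains code 55/512
  'a': [3/32 + 1/32*3/4, 3/32 + 1/32*1/1) = [15/128, 1/8)
  emit 'e', narrow to [25/256, 15/128)

Answer: bae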